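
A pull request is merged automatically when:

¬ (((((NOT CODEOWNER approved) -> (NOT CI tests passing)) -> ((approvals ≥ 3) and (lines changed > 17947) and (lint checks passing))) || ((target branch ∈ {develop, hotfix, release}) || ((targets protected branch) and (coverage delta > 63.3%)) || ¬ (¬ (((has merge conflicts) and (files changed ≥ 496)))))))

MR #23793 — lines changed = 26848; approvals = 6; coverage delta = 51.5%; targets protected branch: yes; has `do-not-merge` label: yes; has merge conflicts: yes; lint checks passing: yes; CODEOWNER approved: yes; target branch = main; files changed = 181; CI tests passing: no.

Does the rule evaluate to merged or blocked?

Atomic conditions:
  NOT CODEOWNER approved: yes → false
  NOT CI tests passing: no → true
  approvals ≥ 3: 6 ≥ 3 is true
  lines changed > 17947: 26848 > 17947 is true
  lint checks passing: yes → true
  target branch ∈ {develop, hotfix, release}: main is not in the set → false
  targets protected branch: yes → true
  coverage delta > 63.3%: 51.5 > 63.3 is false
  has merge conflicts: yes → true
  files changed ≥ 496: 181 ≥ 496 is false
Combine:
[1.1.1] false → true (antecedent false ⇒ implication holds) = true
[1.1.2] true AND true AND true = true
[1.1] true → true = true
[1.2.2] true AND false = false
[1.2.3.1.1] true AND false = false
[1.2.3.1] NOT false = true
[1.2.3] NOT true = false
[1.2] false OR false OR false = false
[1] true OR false = true
[root] NOT true = false
Overall: false → blocked

Blocked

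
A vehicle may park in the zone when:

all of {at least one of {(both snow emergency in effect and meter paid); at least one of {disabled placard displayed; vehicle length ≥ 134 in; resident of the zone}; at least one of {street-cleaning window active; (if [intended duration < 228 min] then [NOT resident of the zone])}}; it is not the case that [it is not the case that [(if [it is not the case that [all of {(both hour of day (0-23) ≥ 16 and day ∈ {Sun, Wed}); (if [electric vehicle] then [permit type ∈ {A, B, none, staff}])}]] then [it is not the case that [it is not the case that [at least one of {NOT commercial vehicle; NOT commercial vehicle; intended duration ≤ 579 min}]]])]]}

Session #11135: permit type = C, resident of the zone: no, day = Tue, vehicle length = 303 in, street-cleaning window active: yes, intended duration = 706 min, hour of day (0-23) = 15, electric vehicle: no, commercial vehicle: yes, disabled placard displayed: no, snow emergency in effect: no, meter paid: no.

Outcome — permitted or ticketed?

Atomic conditions:
  snow emergency in effect: no → false
  meter paid: no → false
  disabled placard displayed: no → false
  vehicle length ≥ 134 in: 303 ≥ 134 is true
  resident of the zone: no → false
  street-cleaning window active: yes → true
  intended duration < 228 min: 706 < 228 is false
  NOT resident of the zone: no → true
  hour of day (0-23) ≥ 16: 15 ≥ 16 is false
  day ∈ {Sun, Wed}: Tue is not in the set → false
  electric vehicle: no → false
  permit type ∈ {A, B, none, staff}: C is not in the set → false
  NOT commercial vehicle: yes → false
  intended duration ≤ 579 min: 706 ≤ 579 is false
Combine:
[1.1] false AND false = false
[1.2] false OR true OR false = true
[1.3.2] false → true (antecedent false ⇒ implication holds) = true
[1.3] true OR true = true
[1] false OR true OR true = true
[2.1.1.1.1.1] false AND false = false
[2.1.1.1.1.2] false → false (antecedent false ⇒ implication holds) = true
[2.1.1.1.1] false AND true = false
[2.1.1.1] NOT false = true
[2.1.1.2.1.1] false OR false OR false = false
[2.1.1.2.1] NOT false = true
[2.1.1.2] NOT true = false
[2.1.1] true → false = false
[2.1] NOT false = true
[2] NOT true = false
[root] true AND false = false
Overall: false → ticketed

Ticketed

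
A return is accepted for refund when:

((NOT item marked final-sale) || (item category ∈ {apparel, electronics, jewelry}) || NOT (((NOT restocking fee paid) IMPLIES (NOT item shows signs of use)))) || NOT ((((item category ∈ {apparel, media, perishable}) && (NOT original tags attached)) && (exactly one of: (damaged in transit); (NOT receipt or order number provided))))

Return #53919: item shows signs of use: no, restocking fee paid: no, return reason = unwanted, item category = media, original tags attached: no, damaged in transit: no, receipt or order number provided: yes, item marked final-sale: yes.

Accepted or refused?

Accepted

Atomic conditions:
  NOT item marked final-sale: yes → false
  item category ∈ {apparel, electronics, jewelry}: media is not in the set → false
  NOT restocking fee paid: no → true
  NOT item shows signs of use: no → true
  item category ∈ {apparel, media, perishable}: media is in the set → true
  NOT original tags attached: no → true
  damaged in transit: no → false
  NOT receipt or order number provided: yes → false
Combine:
[1.3.1] true → true = true
[1.3] NOT true = false
[1] false OR false OR false = false
[2.1.1] true AND true = true
[2.1.2] exactly-one(false, false) = false
[2.1] true AND false = false
[2] NOT false = true
[root] false OR true = true
Overall: true → accepted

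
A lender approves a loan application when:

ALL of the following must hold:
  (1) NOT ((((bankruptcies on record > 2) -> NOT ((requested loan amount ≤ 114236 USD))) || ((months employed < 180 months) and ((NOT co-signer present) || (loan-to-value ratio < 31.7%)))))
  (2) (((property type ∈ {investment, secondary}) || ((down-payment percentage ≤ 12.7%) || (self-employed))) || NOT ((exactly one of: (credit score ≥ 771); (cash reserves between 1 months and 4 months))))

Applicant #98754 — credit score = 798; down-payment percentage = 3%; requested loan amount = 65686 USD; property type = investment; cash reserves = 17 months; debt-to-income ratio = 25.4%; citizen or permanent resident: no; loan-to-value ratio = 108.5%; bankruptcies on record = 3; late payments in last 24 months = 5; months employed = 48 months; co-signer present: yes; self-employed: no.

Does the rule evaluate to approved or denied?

Atomic conditions:
  bankruptcies on record > 2: 3 > 2 is true
  requested loan amount ≤ 114236 USD: 65686 ≤ 114236 is true
  months employed < 180 months: 48 < 180 is true
  NOT co-signer present: yes → false
  loan-to-value ratio < 31.7%: 108.5 < 31.7 is false
  property type ∈ {investment, secondary}: investment is in the set → true
  down-payment percentage ≤ 12.7%: 3 ≤ 12.7 is true
  self-employed: no → false
  credit score ≥ 771: 798 ≥ 771 is true
  cash reserves between 1 months and 4 months: 17 in [1, 4] is false
Combine:
[1.1.1.2] NOT true = false
[1.1.1] true → false = false
[1.1.2.2] false OR false = false
[1.1.2] true AND false = false
[1.1] false OR false = false
[1] NOT false = true
[2.1.2] true OR false = true
[2.1] true OR true = true
[2.2.1] exactly-one(true, false) = true
[2.2] NOT true = false
[2] true OR false = true
[root] true AND true = true
Overall: true → approved

Approved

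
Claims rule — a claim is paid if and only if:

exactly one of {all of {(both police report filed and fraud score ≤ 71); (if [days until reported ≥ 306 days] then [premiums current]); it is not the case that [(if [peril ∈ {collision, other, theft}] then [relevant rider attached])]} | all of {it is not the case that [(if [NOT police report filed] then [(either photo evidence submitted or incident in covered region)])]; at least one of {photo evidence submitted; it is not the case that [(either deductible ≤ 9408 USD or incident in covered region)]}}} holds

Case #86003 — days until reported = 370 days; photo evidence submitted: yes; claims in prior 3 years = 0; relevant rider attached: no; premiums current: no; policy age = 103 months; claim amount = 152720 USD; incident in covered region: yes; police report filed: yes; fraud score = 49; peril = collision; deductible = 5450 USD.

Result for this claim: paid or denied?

Atomic conditions:
  police report filed: yes → true
  fraud score ≤ 71: 49 ≤ 71 is true
  days until reported ≥ 306 days: 370 ≥ 306 is true
  premiums current: no → false
  peril ∈ {collision, other, theft}: collision is in the set → true
  relevant rider attached: no → false
  NOT police report filed: yes → false
  photo evidence submitted: yes → true
  incident in covered region: yes → true
  deductible ≤ 9408 USD: 5450 ≤ 9408 is true
Combine:
[1.1] true AND true = true
[1.2] true → false = false
[1.3.1] true → false = false
[1.3] NOT false = true
[1] true AND false AND true = false
[2.1.1.2] true OR true = true
[2.1.1] false → true (antecedent false ⇒ implication holds) = true
[2.1] NOT true = false
[2.2.2.1] true OR true = true
[2.2.2] NOT true = false
[2.2] true OR false = true
[2] false AND true = false
[root] exactly-one(false, false) = false
Overall: false → denied

Denied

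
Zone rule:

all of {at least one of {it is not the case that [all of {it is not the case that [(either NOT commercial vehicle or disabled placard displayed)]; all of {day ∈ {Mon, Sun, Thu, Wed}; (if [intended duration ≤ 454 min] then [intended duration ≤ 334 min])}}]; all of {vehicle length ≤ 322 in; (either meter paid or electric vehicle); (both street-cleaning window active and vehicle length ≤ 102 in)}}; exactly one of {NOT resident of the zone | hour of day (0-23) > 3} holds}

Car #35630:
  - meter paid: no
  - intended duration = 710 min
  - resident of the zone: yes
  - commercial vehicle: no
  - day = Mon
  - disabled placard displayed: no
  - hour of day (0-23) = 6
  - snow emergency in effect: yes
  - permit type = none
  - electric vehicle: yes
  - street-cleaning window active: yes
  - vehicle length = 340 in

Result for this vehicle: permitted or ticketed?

Permitted

Atomic conditions:
  NOT commercial vehicle: no → true
  disabled placard displayed: no → false
  day ∈ {Mon, Sun, Thu, Wed}: Mon is in the set → true
  intended duration ≤ 454 min: 710 ≤ 454 is false
  intended duration ≤ 334 min: 710 ≤ 334 is false
  vehicle length ≤ 322 in: 340 ≤ 322 is false
  meter paid: no → false
  electric vehicle: yes → true
  street-cleaning window active: yes → true
  vehicle length ≤ 102 in: 340 ≤ 102 is false
  NOT resident of the zone: yes → false
  hour of day (0-23) > 3: 6 > 3 is true
Combine:
[1.1.1.1.1] true OR false = true
[1.1.1.1] NOT true = false
[1.1.1.2.2] false → false (antecedent false ⇒ implication holds) = true
[1.1.1.2] true AND true = true
[1.1.1] false AND true = false
[1.1] NOT false = true
[1.2.2] false OR true = true
[1.2.3] true AND false = false
[1.2] false AND true AND false = false
[1] true OR false = true
[2] exactly-one(false, true) = true
[root] true AND true = true
Overall: true → permitted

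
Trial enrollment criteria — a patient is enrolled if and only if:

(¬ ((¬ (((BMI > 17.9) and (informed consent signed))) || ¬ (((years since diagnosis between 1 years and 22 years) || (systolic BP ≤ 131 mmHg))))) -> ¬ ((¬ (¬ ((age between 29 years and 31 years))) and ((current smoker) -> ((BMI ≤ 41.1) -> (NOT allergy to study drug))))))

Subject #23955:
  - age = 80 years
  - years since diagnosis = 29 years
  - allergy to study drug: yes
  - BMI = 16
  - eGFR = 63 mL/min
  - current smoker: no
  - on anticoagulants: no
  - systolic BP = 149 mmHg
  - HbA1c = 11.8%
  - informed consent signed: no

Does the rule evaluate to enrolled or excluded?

Enrolled

Atomic conditions:
  BMI > 17.9: 16 > 17.9 is false
  informed consent signed: no → false
  years since diagnosis between 1 years and 22 years: 29 in [1, 22] is false
  systolic BP ≤ 131 mmHg: 149 ≤ 131 is false
  age between 29 years and 31 years: 80 in [29, 31] is false
  current smoker: no → false
  BMI ≤ 41.1: 16 ≤ 41.1 is true
  NOT allergy to study drug: yes → false
Combine:
[1.1.1.1] false AND false = false
[1.1.1] NOT false = true
[1.1.2.1] false OR false = false
[1.1.2] NOT false = true
[1.1] true OR true = true
[1] NOT true = false
[2.1.1.1] NOT false = true
[2.1.1] NOT true = false
[2.1.2.2] true → false = false
[2.1.2] false → false (antecedent false ⇒ implication holds) = true
[2.1] false AND true = false
[2] NOT false = true
[root] false → true (antecedent false ⇒ implication holds) = true
Overall: true → enrolled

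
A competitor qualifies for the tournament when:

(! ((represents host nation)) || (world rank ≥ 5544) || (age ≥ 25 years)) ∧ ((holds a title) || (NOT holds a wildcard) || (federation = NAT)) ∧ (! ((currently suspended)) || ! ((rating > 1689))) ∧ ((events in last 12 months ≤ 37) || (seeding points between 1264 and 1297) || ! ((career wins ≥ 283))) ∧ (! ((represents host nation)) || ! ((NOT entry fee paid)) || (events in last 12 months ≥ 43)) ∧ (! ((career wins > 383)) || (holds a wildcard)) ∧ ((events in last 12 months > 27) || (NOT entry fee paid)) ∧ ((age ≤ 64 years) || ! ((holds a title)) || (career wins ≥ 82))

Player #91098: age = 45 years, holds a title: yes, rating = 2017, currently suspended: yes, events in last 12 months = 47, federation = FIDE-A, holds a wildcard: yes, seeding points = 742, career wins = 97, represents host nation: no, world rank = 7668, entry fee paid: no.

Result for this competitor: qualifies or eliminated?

Atomic conditions:
  represents host nation: no → false
  world rank ≥ 5544: 7668 ≥ 5544 is true
  age ≥ 25 years: 45 ≥ 25 is true
  holds a title: yes → true
  NOT holds a wildcard: yes → false
  federation = NAT: FIDE-A == NAT is false
  currently suspended: yes → true
  rating > 1689: 2017 > 1689 is true
  events in last 12 months ≤ 37: 47 ≤ 37 is false
  seeding points between 1264 and 1297: 742 in [1264, 1297] is false
  career wins ≥ 283: 97 ≥ 283 is false
  NOT entry fee paid: no → true
  events in last 12 months ≥ 43: 47 ≥ 43 is true
  career wins > 383: 97 > 383 is false
  holds a wildcard: yes → true
  events in last 12 months > 27: 47 > 27 is true
  age ≤ 64 years: 45 ≤ 64 is true
  career wins ≥ 82: 97 ≥ 82 is true
Combine:
[1.1] NOT false = true
[1] true OR true OR true = true
[2] true OR false OR false = true
[3.1] NOT true = false
[3.2] NOT true = false
[3] false OR false = false
[4.3] NOT false = true
[4] false OR false OR true = true
[5.1] NOT false = true
[5.2] NOT true = false
[5] true OR false OR true = true
[6.1] NOT false = true
[6] true OR true = true
[7] true OR true = true
[8.2] NOT true = false
[8] true OR false OR true = true
[root] true AND true AND false AND true AND true AND true AND true AND true = false
Overall: false → eliminated

Eliminated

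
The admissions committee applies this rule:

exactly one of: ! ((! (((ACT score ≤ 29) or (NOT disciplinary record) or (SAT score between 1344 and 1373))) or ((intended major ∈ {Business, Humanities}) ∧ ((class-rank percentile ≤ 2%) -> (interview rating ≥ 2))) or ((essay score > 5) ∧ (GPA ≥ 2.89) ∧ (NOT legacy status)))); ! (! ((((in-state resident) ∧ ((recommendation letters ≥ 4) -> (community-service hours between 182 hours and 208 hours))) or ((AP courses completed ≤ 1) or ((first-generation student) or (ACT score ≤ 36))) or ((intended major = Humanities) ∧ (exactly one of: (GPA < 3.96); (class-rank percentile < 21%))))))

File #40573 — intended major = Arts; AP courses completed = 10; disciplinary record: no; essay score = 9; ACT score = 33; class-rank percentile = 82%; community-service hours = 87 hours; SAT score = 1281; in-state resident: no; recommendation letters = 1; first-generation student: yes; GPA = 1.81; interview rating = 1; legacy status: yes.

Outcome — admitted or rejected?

Rejected

Atomic conditions:
  ACT score ≤ 29: 33 ≤ 29 is false
  NOT disciplinary record: no → true
  SAT score between 1344 and 1373: 1281 in [1344, 1373] is false
  intended major ∈ {Business, Humanities}: Arts is not in the set → false
  class-rank percentile ≤ 2%: 82 ≤ 2 is false
  interview rating ≥ 2: 1 ≥ 2 is false
  essay score > 5: 9 > 5 is true
  GPA ≥ 2.89: 1.81 ≥ 2.89 is false
  NOT legacy status: yes → false
  in-state resident: no → false
  recommendation letters ≥ 4: 1 ≥ 4 is false
  community-service hours between 182 hours and 208 hours: 87 in [182, 208] is false
  AP courses completed ≤ 1: 10 ≤ 1 is false
  first-generation student: yes → true
  ACT score ≤ 36: 33 ≤ 36 is true
  intended major = Humanities: Arts == Humanities is false
  GPA < 3.96: 1.81 < 3.96 is true
  class-rank percentile < 21%: 82 < 21 is false
Combine:
[1.1.1.1] false OR true OR false = true
[1.1.1] NOT true = false
[1.1.2.2] false → false (antecedent false ⇒ implication holds) = true
[1.1.2] false AND true = false
[1.1.3] true AND false AND false = false
[1.1] false OR false OR false = false
[1] NOT false = true
[2.1.1.1.2] false → false (antecedent false ⇒ implication holds) = true
[2.1.1.1] false AND true = false
[2.1.1.2.2] true OR true = true
[2.1.1.2] false OR true = true
[2.1.1.3.2] exactly-one(true, false) = true
[2.1.1.3] false AND true = false
[2.1.1] false OR true OR false = true
[2.1] NOT true = false
[2] NOT false = true
[root] exactly-one(true, true) = false
Overall: false → rejected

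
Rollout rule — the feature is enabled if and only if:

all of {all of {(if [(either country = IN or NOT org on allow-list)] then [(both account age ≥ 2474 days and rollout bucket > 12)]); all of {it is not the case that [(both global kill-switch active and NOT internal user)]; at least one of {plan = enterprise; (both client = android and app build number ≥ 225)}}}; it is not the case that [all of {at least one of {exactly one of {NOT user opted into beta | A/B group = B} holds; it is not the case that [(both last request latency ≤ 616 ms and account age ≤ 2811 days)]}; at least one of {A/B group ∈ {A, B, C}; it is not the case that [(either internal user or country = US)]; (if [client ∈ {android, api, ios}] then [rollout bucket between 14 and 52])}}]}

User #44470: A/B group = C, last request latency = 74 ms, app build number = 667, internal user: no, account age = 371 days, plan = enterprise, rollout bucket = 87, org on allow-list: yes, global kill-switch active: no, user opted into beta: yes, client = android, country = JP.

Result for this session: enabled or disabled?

Enabled

Atomic conditions:
  country = IN: JP == IN is false
  NOT org on allow-list: yes → false
  account age ≥ 2474 days: 371 ≥ 2474 is false
  rollout bucket > 12: 87 > 12 is true
  global kill-switch active: no → false
  NOT internal user: no → true
  plan = enterprise: enterprise == enterprise is true
  client = android: android == android is true
  app build number ≥ 225: 667 ≥ 225 is true
  NOT user opted into beta: yes → false
  A/B group = B: C == B is false
  last request latency ≤ 616 ms: 74 ≤ 616 is true
  account age ≤ 2811 days: 371 ≤ 2811 is true
  A/B group ∈ {A, B, C}: C is in the set → true
  internal user: no → false
  country = US: JP == US is false
  client ∈ {android, api, ios}: android is in the set → true
  rollout bucket between 14 and 52: 87 in [14, 52] is false
Combine:
[1.1.1] false OR false = false
[1.1.2] false AND true = false
[1.1] false → false (antecedent false ⇒ implication holds) = true
[1.2.1.1] false AND true = false
[1.2.1] NOT false = true
[1.2.2.2] true AND true = true
[1.2.2] true OR true = true
[1.2] true AND true = true
[1] true AND true = true
[2.1.1.1] exactly-one(false, false) = false
[2.1.1.2.1] true AND true = true
[2.1.1.2] NOT true = false
[2.1.1] false OR false = false
[2.1.2.2.1] false OR false = false
[2.1.2.2] NOT false = true
[2.1.2.3] true → false = false
[2.1.2] true OR true OR false = true
[2.1] false AND true = false
[2] NOT false = true
[root] true AND true = true
Overall: true → enabled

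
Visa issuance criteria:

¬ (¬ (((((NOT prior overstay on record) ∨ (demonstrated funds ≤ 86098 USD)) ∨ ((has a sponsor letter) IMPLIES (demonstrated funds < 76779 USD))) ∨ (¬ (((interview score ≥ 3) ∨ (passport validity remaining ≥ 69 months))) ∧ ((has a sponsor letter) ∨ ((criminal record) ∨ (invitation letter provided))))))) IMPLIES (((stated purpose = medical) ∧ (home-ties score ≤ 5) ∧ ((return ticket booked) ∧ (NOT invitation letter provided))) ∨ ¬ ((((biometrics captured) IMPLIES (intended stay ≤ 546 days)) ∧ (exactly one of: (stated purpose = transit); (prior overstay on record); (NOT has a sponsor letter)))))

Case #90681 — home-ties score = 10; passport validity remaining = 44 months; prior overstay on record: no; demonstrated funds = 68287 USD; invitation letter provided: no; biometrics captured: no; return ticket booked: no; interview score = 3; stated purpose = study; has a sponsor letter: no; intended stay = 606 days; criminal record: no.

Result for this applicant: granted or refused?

Atomic conditions:
  NOT prior overstay on record: no → true
  demonstrated funds ≤ 86098 USD: 68287 ≤ 86098 is true
  has a sponsor letter: no → false
  demonstrated funds < 76779 USD: 68287 < 76779 is true
  interview score ≥ 3: 3 ≥ 3 is true
  passport validity remaining ≥ 69 months: 44 ≥ 69 is false
  criminal record: no → false
  invitation letter provided: no → false
  stated purpose = medical: study == medical is false
  home-ties score ≤ 5: 10 ≤ 5 is false
  return ticket booked: no → false
  NOT invitation letter provided: no → true
  biometrics captured: no → false
  intended stay ≤ 546 days: 606 ≤ 546 is false
  stated purpose = transit: study == transit is false
  prior overstay on record: no → false
  NOT has a sponsor letter: no → true
Combine:
[1.1.1.1.1] true OR true = true
[1.1.1.1.2] false → true (antecedent false ⇒ implication holds) = true
[1.1.1.1] true OR true = true
[1.1.1.2.1.1] true OR false = true
[1.1.1.2.1] NOT true = false
[1.1.1.2.2.2] false OR false = false
[1.1.1.2.2] false OR false = false
[1.1.1.2] false AND false = false
[1.1.1] true OR false = true
[1.1] NOT true = false
[1] NOT false = true
[2.1.3] false AND true = false
[2.1] false AND false AND false = false
[2.2.1.1] false → false (antecedent false ⇒ implication holds) = true
[2.2.1.2] exactly-one(false, false, true) = true
[2.2.1] true AND true = true
[2.2] NOT true = false
[2] false OR false = false
[root] true → false = false
Overall: false → refused

Refused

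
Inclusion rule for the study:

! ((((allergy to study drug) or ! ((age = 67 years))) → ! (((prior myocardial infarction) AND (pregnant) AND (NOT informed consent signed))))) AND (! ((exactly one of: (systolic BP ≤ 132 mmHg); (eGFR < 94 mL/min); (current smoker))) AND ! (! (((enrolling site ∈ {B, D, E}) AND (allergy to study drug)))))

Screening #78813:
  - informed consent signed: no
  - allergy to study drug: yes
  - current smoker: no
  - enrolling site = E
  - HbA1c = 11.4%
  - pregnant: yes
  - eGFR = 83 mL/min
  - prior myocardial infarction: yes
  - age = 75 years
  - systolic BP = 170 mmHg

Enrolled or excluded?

Excluded

Atomic conditions:
  allergy to study drug: yes → true
  age = 67 years: 75 == 67 is false
  prior myocardial infarction: yes → true
  pregnant: yes → true
  NOT informed consent signed: no → true
  systolic BP ≤ 132 mmHg: 170 ≤ 132 is false
  eGFR < 94 mL/min: 83 < 94 is true
  current smoker: no → false
  enrolling site ∈ {B, D, E}: E is in the set → true
Combine:
[1.1.1.2] NOT false = true
[1.1.1] true OR true = true
[1.1.2.1] true AND true AND true = true
[1.1.2] NOT true = false
[1.1] true → false = false
[1] NOT false = true
[2.1.1] exactly-one(false, true, false) = true
[2.1] NOT true = false
[2.2.1.1] true AND true = true
[2.2.1] NOT true = false
[2.2] NOT false = true
[2] false AND true = false
[root] true AND false = false
Overall: false → excluded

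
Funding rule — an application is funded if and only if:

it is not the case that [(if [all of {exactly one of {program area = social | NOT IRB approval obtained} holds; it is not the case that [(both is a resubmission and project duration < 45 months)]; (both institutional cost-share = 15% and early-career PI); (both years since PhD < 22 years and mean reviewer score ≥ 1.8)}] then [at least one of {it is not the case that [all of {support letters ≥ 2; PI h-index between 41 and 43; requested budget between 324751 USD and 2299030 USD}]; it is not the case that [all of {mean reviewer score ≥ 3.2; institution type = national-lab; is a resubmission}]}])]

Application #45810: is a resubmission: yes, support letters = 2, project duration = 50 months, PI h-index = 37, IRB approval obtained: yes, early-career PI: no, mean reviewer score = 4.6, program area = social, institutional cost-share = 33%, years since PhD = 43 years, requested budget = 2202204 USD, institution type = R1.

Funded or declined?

Atomic conditions:
  program area = social: social == social is true
  NOT IRB approval obtained: yes → false
  is a resubmission: yes → true
  project duration < 45 months: 50 < 45 is false
  institutional cost-share = 15%: 33 == 15 is false
  early-career PI: no → false
  years since PhD < 22 years: 43 < 22 is false
  mean reviewer score ≥ 1.8: 4.6 ≥ 1.8 is true
  support letters ≥ 2: 2 ≥ 2 is true
  PI h-index between 41 and 43: 37 in [41, 43] is false
  requested budget between 324751 USD and 2299030 USD: 2202204 in [324751, 2299030] is true
  mean reviewer score ≥ 3.2: 4.6 ≥ 3.2 is true
  institution type = national-lab: R1 == national-lab is false
Combine:
[1.1.1] exactly-one(true, false) = true
[1.1.2.1] true AND false = false
[1.1.2] NOT false = true
[1.1.3] false AND false = false
[1.1.4] false AND true = false
[1.1] true AND true AND false AND false = false
[1.2.1.1] true AND false AND true = false
[1.2.1] NOT false = true
[1.2.2.1] true AND false AND true = false
[1.2.2] NOT false = true
[1.2] true OR true = true
[1] false → true (antecedent false ⇒ implication holds) = true
[root] NOT true = false
Overall: false → declined

Declined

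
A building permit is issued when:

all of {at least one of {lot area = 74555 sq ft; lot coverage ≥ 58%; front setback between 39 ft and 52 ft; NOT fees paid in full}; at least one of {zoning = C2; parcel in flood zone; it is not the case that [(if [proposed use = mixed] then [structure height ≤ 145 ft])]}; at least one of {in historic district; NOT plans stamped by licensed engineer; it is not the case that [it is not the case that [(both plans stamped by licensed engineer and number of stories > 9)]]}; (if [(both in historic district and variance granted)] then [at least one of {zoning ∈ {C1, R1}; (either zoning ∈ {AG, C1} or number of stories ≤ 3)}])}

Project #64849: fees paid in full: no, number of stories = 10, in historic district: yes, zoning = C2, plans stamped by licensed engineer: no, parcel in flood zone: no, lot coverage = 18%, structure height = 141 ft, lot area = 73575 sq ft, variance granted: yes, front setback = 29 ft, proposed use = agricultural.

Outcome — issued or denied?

Atomic conditions:
  lot area = 74555 sq ft: 73575 == 74555 is false
  lot coverage ≥ 58%: 18 ≥ 58 is false
  front setback between 39 ft and 52 ft: 29 in [39, 52] is false
  NOT fees paid in full: no → true
  zoning = C2: C2 == C2 is true
  parcel in flood zone: no → false
  proposed use = mixed: agricultural == mixed is false
  structure height ≤ 145 ft: 141 ≤ 145 is true
  in historic district: yes → true
  NOT plans stamped by licensed engineer: no → true
  plans stamped by licensed engineer: no → false
  number of stories > 9: 10 > 9 is true
  variance granted: yes → true
  zoning ∈ {C1, R1}: C2 is not in the set → false
  zoning ∈ {AG, C1}: C2 is not in the set → false
  number of stories ≤ 3: 10 ≤ 3 is false
Combine:
[1] false OR false OR false OR true = true
[2.3.1] false → true (antecedent false ⇒ implication holds) = true
[2.3] NOT true = false
[2] true OR false OR false = true
[3.3.1.1] false AND true = false
[3.3.1] NOT false = true
[3.3] NOT true = false
[3] true OR true OR false = true
[4.1] true AND true = true
[4.2.2] false OR false = false
[4.2] false OR false = false
[4] true → false = false
[root] true AND true AND true AND false = false
Overall: false → denied

Denied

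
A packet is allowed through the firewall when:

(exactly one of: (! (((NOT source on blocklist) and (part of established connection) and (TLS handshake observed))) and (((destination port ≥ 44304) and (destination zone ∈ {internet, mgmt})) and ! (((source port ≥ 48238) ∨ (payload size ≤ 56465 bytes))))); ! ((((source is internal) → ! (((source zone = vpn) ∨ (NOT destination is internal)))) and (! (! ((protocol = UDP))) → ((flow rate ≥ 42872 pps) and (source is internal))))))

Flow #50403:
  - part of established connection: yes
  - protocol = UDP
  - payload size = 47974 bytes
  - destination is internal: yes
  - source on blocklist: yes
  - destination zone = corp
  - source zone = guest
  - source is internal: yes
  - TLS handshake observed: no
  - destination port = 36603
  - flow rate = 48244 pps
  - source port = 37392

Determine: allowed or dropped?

Atomic conditions:
  NOT source on blocklist: yes → false
  part of established connection: yes → true
  TLS handshake observed: no → false
  destination port ≥ 44304: 36603 ≥ 44304 is false
  destination zone ∈ {internet, mgmt}: corp is not in the set → false
  source port ≥ 48238: 37392 ≥ 48238 is false
  payload size ≤ 56465 bytes: 47974 ≤ 56465 is true
  source is internal: yes → true
  source zone = vpn: guest == vpn is false
  NOT destination is internal: yes → false
  protocol = UDP: UDP == UDP is true
  flow rate ≥ 42872 pps: 48244 ≥ 42872 is true
Combine:
[1.1.1] false AND true AND false = false
[1.1] NOT false = true
[1.2.1] false AND false = false
[1.2.2.1] false OR true = true
[1.2.2] NOT true = false
[1.2] false AND false = false
[1] true AND false = false
[2.1.1.2.1] false OR false = false
[2.1.1.2] NOT false = true
[2.1.1] true → true = true
[2.1.2.1.1] NOT true = false
[2.1.2.1] NOT false = true
[2.1.2.2] true AND true = true
[2.1.2] true → true = true
[2.1] true AND true = true
[2] NOT true = false
[root] exactly-one(false, false) = false
Overall: false → dropped

Dropped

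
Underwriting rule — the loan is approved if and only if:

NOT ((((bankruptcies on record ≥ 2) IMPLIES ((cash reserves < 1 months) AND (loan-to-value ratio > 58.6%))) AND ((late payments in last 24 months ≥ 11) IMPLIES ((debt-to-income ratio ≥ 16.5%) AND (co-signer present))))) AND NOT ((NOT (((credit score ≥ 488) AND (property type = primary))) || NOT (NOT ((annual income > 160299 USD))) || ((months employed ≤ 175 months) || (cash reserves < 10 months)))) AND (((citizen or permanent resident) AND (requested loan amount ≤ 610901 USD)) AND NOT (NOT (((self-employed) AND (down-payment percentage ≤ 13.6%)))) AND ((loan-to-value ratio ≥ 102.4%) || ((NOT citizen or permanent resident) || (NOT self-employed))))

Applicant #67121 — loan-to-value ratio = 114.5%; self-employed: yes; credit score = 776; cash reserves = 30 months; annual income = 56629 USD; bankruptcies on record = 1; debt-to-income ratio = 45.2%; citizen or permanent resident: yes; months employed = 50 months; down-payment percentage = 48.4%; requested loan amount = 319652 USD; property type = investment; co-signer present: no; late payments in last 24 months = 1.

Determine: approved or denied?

Atomic conditions:
  bankruptcies on record ≥ 2: 1 ≥ 2 is false
  cash reserves < 1 months: 30 < 1 is false
  loan-to-value ratio > 58.6%: 114.5 > 58.6 is true
  late payments in last 24 months ≥ 11: 1 ≥ 11 is false
  debt-to-income ratio ≥ 16.5%: 45.2 ≥ 16.5 is true
  co-signer present: no → false
  credit score ≥ 488: 776 ≥ 488 is true
  property type = primary: investment == primary is false
  annual income > 160299 USD: 56629 > 160299 is false
  months employed ≤ 175 months: 50 ≤ 175 is true
  cash reserves < 10 months: 30 < 10 is false
  citizen or permanent resident: yes → true
  requested loan amount ≤ 610901 USD: 319652 ≤ 610901 is true
  self-employed: yes → true
  down-payment percentage ≤ 13.6%: 48.4 ≤ 13.6 is false
  loan-to-value ratio ≥ 102.4%: 114.5 ≥ 102.4 is true
  NOT citizen or permanent resident: yes → false
  NOT self-employed: yes → false
Combine:
[1.1.1.2] false AND true = false
[1.1.1] false → false (antecedent false ⇒ implication holds) = true
[1.1.2.2] true AND false = false
[1.1.2] false → false (antecedent false ⇒ implication holds) = true
[1.1] true AND true = true
[1] NOT true = false
[2.1.1.1] true AND false = false
[2.1.1] NOT false = true
[2.1.2.1] NOT false = true
[2.1.2] NOT true = false
[2.1.3] true OR false = true
[2.1] true OR false OR true = true
[2] NOT true = false
[3.1] true AND true = true
[3.2.1.1] true AND false = false
[3.2.1] NOT false = true
[3.2] NOT true = false
[3.3.2] false OR false = false
[3.3] true OR false = true
[3] true AND false AND true = false
[root] false AND false AND false = false
Overall: false → denied

Denied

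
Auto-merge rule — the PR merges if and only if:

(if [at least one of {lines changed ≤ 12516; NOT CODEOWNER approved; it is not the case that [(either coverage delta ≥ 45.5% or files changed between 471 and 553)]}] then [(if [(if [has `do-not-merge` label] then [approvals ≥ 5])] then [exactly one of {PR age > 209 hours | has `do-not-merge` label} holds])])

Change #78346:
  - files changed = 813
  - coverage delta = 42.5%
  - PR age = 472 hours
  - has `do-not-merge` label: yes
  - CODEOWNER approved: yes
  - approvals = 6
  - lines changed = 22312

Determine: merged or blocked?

Atomic conditions:
  lines changed ≤ 12516: 22312 ≤ 12516 is false
  NOT CODEOWNER approved: yes → false
  coverage delta ≥ 45.5%: 42.5 ≥ 45.5 is false
  files changed between 471 and 553: 813 in [471, 553] is false
  has `do-not-merge` label: yes → true
  approvals ≥ 5: 6 ≥ 5 is true
  PR age > 209 hours: 472 > 209 is true
Combine:
[1.3.1] false OR false = false
[1.3] NOT false = true
[1] false OR false OR true = true
[2.1] true → true = true
[2.2] exactly-one(true, true) = false
[2] true → false = false
[root] true → false = false
Overall: false → blocked

Blocked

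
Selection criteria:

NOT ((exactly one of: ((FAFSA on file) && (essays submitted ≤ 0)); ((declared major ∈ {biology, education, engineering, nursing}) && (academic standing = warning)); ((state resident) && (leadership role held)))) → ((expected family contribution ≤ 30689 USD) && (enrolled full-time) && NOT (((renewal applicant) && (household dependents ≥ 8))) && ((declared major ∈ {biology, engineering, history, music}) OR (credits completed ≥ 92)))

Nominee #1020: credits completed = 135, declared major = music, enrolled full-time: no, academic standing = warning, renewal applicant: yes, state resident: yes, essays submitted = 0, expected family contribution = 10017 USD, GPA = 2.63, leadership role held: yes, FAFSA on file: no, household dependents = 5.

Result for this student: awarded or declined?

Atomic conditions:
  FAFSA on file: no → false
  essays submitted ≤ 0: 0 ≤ 0 is true
  declared major ∈ {biology, education, engineering, nursing}: music is not in the set → false
  academic standing = warning: warning == warning is true
  state resident: yes → true
  leadership role held: yes → true
  expected family contribution ≤ 30689 USD: 10017 ≤ 30689 is true
  enrolled full-time: no → false
  renewal applicant: yes → true
  household dependents ≥ 8: 5 ≥ 8 is false
  declared major ∈ {biology, engineering, history, music}: music is in the set → true
  credits completed ≥ 92: 135 ≥ 92 is true
Combine:
[1.1.1] false AND true = false
[1.1.2] false AND true = false
[1.1.3] true AND true = true
[1.1] exactly-one(false, false, true) = true
[1] NOT true = false
[2.3.1] true AND false = false
[2.3] NOT false = true
[2.4] true OR true = true
[2] true AND false AND true AND true = false
[root] false → false (antecedent false ⇒ implication holds) = true
Overall: true → awarded

Awarded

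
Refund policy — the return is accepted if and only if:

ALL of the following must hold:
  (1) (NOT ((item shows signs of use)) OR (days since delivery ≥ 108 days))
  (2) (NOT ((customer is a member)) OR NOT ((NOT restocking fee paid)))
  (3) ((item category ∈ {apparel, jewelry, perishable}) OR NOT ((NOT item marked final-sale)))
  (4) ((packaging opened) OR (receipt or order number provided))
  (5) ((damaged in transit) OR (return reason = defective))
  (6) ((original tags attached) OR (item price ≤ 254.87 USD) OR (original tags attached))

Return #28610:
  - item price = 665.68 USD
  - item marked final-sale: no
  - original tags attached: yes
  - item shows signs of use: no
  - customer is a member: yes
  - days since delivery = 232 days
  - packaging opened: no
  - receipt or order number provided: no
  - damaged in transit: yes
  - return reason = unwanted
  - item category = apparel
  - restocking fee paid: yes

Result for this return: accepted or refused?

Atomic conditions:
  item shows signs of use: no → false
  days since delivery ≥ 108 days: 232 ≥ 108 is true
  customer is a member: yes → true
  NOT restocking fee paid: yes → false
  item category ∈ {apparel, jewelry, perishable}: apparel is in the set → true
  NOT item marked final-sale: no → true
  packaging opened: no → false
  receipt or order number provided: no → false
  damaged in transit: yes → true
  return reason = defective: unwanted == defective is false
  original tags attached: yes → true
  item price ≤ 254.87 USD: 665.68 ≤ 254.87 is false
Combine:
[1.1] NOT false = true
[1] true OR true = true
[2.1] NOT true = false
[2.2] NOT false = true
[2] false OR true = true
[3.2] NOT true = false
[3] true OR false = true
[4] false OR false = false
[5] true OR false = true
[6] true OR false OR true = true
[root] true AND true AND true AND false AND true AND true = false
Overall: false → refused

Refused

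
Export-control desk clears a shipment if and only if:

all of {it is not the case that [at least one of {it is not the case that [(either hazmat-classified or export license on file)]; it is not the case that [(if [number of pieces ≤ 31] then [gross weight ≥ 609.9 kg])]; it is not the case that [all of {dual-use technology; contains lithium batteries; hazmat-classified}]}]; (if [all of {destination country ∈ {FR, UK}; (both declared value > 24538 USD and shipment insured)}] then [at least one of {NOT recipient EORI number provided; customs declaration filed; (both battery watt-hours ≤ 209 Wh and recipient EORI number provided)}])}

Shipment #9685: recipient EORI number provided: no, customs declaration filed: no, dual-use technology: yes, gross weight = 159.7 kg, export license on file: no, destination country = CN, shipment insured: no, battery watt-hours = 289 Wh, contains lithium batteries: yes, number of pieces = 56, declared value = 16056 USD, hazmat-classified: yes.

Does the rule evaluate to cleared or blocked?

Atomic conditions:
  hazmat-classified: yes → true
  export license on file: no → false
  number of pieces ≤ 31: 56 ≤ 31 is false
  gross weight ≥ 609.9 kg: 159.7 ≥ 609.9 is false
  dual-use technology: yes → true
  contains lithium batteries: yes → true
  destination country ∈ {FR, UK}: CN is not in the set → false
  declared value > 24538 USD: 16056 > 24538 is false
  shipment insured: no → false
  NOT recipient EORI number provided: no → true
  customs declaration filed: no → false
  battery watt-hours ≤ 209 Wh: 289 ≤ 209 is false
  recipient EORI number provided: no → false
Combine:
[1.1.1.1] true OR false = true
[1.1.1] NOT true = false
[1.1.2.1] false → false (antecedent false ⇒ implication holds) = true
[1.1.2] NOT true = false
[1.1.3.1] true AND true AND true = true
[1.1.3] NOT true = false
[1.1] false OR false OR false = false
[1] NOT false = true
[2.1.2] false AND false = false
[2.1] false AND false = false
[2.2.3] false AND false = false
[2.2] true OR false OR false = true
[2] false → true (antecedent false ⇒ implication holds) = true
[root] true AND true = true
Overall: true → cleared

Cleared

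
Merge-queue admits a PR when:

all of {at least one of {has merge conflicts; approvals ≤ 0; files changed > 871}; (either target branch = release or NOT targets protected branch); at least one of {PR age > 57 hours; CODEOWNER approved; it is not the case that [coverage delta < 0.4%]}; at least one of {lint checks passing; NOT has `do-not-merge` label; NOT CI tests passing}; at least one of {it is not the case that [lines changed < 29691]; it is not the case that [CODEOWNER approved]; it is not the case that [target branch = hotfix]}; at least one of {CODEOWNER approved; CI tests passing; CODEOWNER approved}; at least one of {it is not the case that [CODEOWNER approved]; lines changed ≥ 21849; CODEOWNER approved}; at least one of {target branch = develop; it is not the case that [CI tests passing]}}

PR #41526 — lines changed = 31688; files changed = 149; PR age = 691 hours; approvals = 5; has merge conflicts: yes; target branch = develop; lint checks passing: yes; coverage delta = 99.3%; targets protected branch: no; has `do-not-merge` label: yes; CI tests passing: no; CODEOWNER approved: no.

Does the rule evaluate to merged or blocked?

Blocked

Atomic conditions:
  has merge conflicts: yes → true
  approvals ≤ 0: 5 ≤ 0 is false
  files changed > 871: 149 > 871 is false
  target branch = release: develop == release is false
  NOT targets protected branch: no → true
  PR age > 57 hours: 691 > 57 is true
  CODEOWNER approved: no → false
  coverage delta < 0.4%: 99.3 < 0.4 is false
  lint checks passing: yes → true
  NOT has `do-not-merge` label: yes → false
  NOT CI tests passing: no → true
  lines changed < 29691: 31688 < 29691 is false
  target branch = hotfix: develop == hotfix is false
  CI tests passing: no → false
  lines changed ≥ 21849: 31688 ≥ 21849 is true
  target branch = develop: develop == develop is true
Combine:
[1] true OR false OR false = true
[2] false OR true = true
[3.3] NOT false = true
[3] true OR false OR true = true
[4] true OR false OR true = true
[5.1] NOT false = true
[5.2] NOT false = true
[5.3] NOT false = true
[5] true OR true OR true = true
[6] false OR false OR false = false
[7.1] NOT false = true
[7] true OR true OR false = true
[8.2] NOT false = true
[8] true OR true = true
[root] true AND true AND true AND true AND true AND false AND true AND true = false
Overall: false → blocked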